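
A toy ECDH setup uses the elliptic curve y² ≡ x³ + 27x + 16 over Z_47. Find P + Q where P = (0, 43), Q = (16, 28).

(35, 28)

(0, 43) + (16, 28). λ = (28 - 43)/(16 - 0) ≡ 32/16 mod 47. 16⁻¹ ≡ 3 (mod 47) since 16·3 = 48 ≡ 1, so λ ≡ 2.
  x = λ² - 0 - 16 = 4 - 16 ≡ 35; y = λ·(0 - 35) - 43 ≡ 28. → (35, 28)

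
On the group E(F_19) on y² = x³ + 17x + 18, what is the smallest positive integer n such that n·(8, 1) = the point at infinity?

6

2P: tangent at (8, 1): λ = (3·8² + 17)/(2·1) ≡ 0/2. 2⁻¹ ≡ 10 (mod 19) since 2·10 = 20 ≡ 1, so λ ≡ 0·10 ≡ 0.
  x = λ² - 8 - 8 = 0 - 16 ≡ 3; y = λ·(8 - 3) - 1 ≡ 18. → (3, 18)
3P: (3, 18) + (8, 1). λ = (1 - 18)/(8 - 3) ≡ 2/5 mod 19. 5⁻¹ ≡ 4 (mod 19) since 5·4 = 20 ≡ 1, so λ ≡ 8.
  x = λ² - 3 - 8 = 64 - 11 ≡ 15; y = λ·(3 - 15) - 18 ≡ 0. → (15, 0)
4P: (15, 0) + (8, 1). λ = (1 - 0)/(8 - 15) ≡ 1/12 mod 19. 12⁻¹ ≡ 8 (mod 19) since 12·8 = 96 ≡ 1, so λ ≡ 8.
  x = λ² - 15 - 8 = 64 - 23 ≡ 3; y = λ·(15 - 3) - 0 ≡ 1. → (3, 1)
5P: (3, 1) + (8, 1). λ = (1 - 1)/(8 - 3) ≡ 0/5 mod 19. 5⁻¹ ≡ 4 (mod 19), so λ ≡ 0.
  x = λ² - 3 - 8 = 0 - 11 ≡ 8; y = λ·(3 - 8) - 1 ≡ 18. → (8, 18)
6P: (8, 18) + (8, 1): same x and y₁ ≡ -y₂, so the sum is the point at infinity.
6P = the point at infinity, so the order is 6.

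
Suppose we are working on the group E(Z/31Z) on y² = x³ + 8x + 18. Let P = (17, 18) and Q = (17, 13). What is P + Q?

O

The two points share x = 17 and their y-coordinates satisfy 18 + 13 ≡ 0 (mod 31), so they are inverses. Their sum is the point at infinity.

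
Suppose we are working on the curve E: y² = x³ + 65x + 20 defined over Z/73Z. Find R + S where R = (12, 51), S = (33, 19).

(53, 8)

(12, 51) + (33, 19). λ = (19 - 51)/(33 - 12) ≡ 41/21 mod 73. 21⁻¹ ≡ 7 (mod 73), so λ ≡ 68.
  x = λ² - 12 - 33 = 4624 - 45 ≡ 53; y = λ·(12 - 53) - 51 ≡ 8. → (53, 8)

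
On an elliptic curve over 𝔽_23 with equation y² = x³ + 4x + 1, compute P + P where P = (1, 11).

(1, 12)

tangent at (1, 11): λ = (3·1² + 4)/(2·11) ≡ 7/22. 22⁻¹ ≡ 22 (mod 23), so λ ≡ 7·22 ≡ 16.
  x = λ² - 1 - 1 = 256 - 2 ≡ 1; y = λ·(1 - 1) - 11 ≡ 12. → (1, 12)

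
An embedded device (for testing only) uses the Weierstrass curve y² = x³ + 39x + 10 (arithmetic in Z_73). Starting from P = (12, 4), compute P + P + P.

(56, 36)

Repeated addition: build up to 3P.
2P: tangent at (12, 4): λ = (3·12² + 39)/(2·4) ≡ 33/8. 8⁻¹ ≡ 64 (mod 73), so λ ≡ 33·64 ≡ 68.
  x = λ² - 12 - 12 = 4624 - 24 ≡ 1; y = λ·(12 - 1) - 4 ≡ 14. → (1, 14)
3P: (1, 14) + (12, 4). λ = (4 - 14)/(12 - 1) ≡ 63/11 mod 73. 11⁻¹ ≡ 20 (mod 73) since 11·20 = 220 ≡ 1, so λ ≡ 19.
  x = λ² - 1 - 12 = 361 - 13 ≡ 56; y = λ·(1 - 56) - 14 ≡ 36. → (56, 36)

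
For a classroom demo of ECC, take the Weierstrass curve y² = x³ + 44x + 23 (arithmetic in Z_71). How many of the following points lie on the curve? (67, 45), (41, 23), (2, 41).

(67, 45): 45² ≡ 37, rhs ≡ 67 → off.
(41, 23): 23² ≡ 32, rhs ≡ 32 → on.
(2, 41): 41² ≡ 48, rhs ≡ 48 → on.

2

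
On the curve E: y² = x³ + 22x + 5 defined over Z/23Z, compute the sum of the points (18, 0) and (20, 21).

(18, 0) + (20, 21). λ = (21 - 0)/(20 - 18) ≡ 21/2 mod 23. 2⁻¹ ≡ 12 (mod 23), so λ ≡ 22.
  x = λ² - 18 - 20 = 484 - 38 ≡ 9; y = λ·(18 - 9) - 0 ≡ 14. → (9, 14)

(9, 14)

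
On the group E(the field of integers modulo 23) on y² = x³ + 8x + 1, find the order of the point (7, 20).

2P: tangent at (7, 20): λ = (3·7² + 8)/(2·20) ≡ 17/17. 17⁻¹ ≡ 19 (mod 23) since 17·19 = 323 ≡ 1, so λ ≡ 17·19 ≡ 1.
  x = λ² - 7 - 7 = 1 - 14 ≡ 10; y = λ·(7 - 10) - 20 ≡ 0. → (10, 0)
3P: (10, 0) + (7, 20). λ = (20 - 0)/(7 - 10) ≡ 20/20 mod 23. 20⁻¹ ≡ 15 (mod 23), so λ ≡ 1.
  x = λ² - 10 - 7 = 1 - 17 ≡ 7; y = λ·(10 - 7) - 0 ≡ 3. → (7, 3)
4P: (7, 3) + (7, 20): same x and y₁ ≡ -y₂, so the sum is the point at infinity.
4P = the point at infinity, so the order is 4.

4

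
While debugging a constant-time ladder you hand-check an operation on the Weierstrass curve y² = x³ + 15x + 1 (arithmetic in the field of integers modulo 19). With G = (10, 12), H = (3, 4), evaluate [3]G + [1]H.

First 3G:
Repeated addition: build up to 3G.
2G: tangent at (10, 12): λ = (3·10² + 15)/(2·12) ≡ 11/5. 5⁻¹ ≡ 4 (mod 19), so λ ≡ 11·4 ≡ 6.
  x = λ² - 10 - 10 = 36 - 20 ≡ 16; y = λ·(10 - 16) - 12 ≡ 9. → (16, 9)
3G: (16, 9) + (10, 12). λ = (12 - 9)/(10 - 16) ≡ 3/13 mod 19. 13⁻¹ ≡ 3 (mod 19) since 13·3 = 39 ≡ 1, so λ ≡ 9.
  x = λ² - 16 - 10 = 81 - 26 ≡ 17; y = λ·(16 - 17) - 9 ≡ 1. → (17, 1)
3G = (17, 1).
Finally 3G + H:
(17, 1) + (3, 4). λ = (4 - 1)/(3 - 17) ≡ 3/5 mod 19. 5⁻¹ ≡ 4 (mod 19) since 5·4 = 20 ≡ 1, so λ ≡ 12.
  x = λ² - 17 - 3 = 144 - 20 ≡ 10; y = λ·(17 - 10) - 1 ≡ 7. → (10, 7)

(10, 7)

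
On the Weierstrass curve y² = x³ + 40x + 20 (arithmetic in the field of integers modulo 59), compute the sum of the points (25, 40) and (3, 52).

(43, 2)

(25, 40) + (3, 52). λ = (52 - 40)/(3 - 25) ≡ 12/37 mod 59. 37⁻¹ ≡ 8 (mod 59), so λ ≡ 37.
  x = λ² - 25 - 3 = 1369 - 28 ≡ 43; y = λ·(25 - 43) - 40 ≡ 2. → (43, 2)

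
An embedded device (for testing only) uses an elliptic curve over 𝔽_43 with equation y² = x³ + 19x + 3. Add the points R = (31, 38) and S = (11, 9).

(26, 23)

(31, 38) + (11, 9). λ = (9 - 38)/(11 - 31) ≡ 14/23 mod 43. 23⁻¹ ≡ 15 (mod 43), so λ ≡ 38.
  x = λ² - 31 - 11 = 1444 - 42 ≡ 26; y = λ·(31 - 26) - 38 ≡ 23. → (26, 23)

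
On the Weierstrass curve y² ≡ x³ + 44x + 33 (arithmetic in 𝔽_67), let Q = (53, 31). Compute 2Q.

tangent at (53, 31): λ = (3·53² + 44)/(2·31) ≡ 29/62. 62⁻¹ ≡ 40 (mod 67), so λ ≡ 29·40 ≡ 21.
  x = λ² - 53 - 53 = 441 - 106 ≡ 0; y = λ·(53 - 0) - 31 ≡ 10. → (0, 10)

(0, 10)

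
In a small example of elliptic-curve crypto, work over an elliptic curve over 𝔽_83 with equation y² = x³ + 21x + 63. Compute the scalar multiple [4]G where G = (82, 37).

Double-and-add on 4 = (100)₂. Start with G = (82, 37) for the leading 1-bit.
double: tangent at (82, 37): λ = (3·82² + 21)/(2·37) ≡ 24/74. 74⁻¹ ≡ 46 (mod 83), so λ ≡ 24·46 ≡ 25.
  x = λ² - 82 - 82 = 625 - 164 ≡ 46; y = λ·(82 - 46) - 37 ≡ 33. → (46, 33)
double: tangent at (46, 33): λ = (3·46² + 21)/(2·33) ≡ 61/66. 66⁻¹ ≡ 39 (mod 83), so λ ≡ 61·39 ≡ 55.
  x = λ² - 46 - 46 = 3025 - 92 ≡ 28; y = λ·(46 - 28) - 33 ≡ 44. → (28, 44)

(28, 44)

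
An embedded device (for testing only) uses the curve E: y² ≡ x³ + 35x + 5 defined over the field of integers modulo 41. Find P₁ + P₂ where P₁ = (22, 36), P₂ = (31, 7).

(8, 10)

(22, 36) + (31, 7). λ = (7 - 36)/(31 - 22) ≡ 12/9 mod 41. 9⁻¹ ≡ 32 (mod 41), so λ ≡ 15.
  x = λ² - 22 - 31 = 225 - 53 ≡ 8; y = λ·(22 - 8) - 36 ≡ 10. → (8, 10)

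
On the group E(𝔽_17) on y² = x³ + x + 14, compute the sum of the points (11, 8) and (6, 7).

(11, 8) + (6, 7). λ = (7 - 8)/(6 - 11) ≡ 16/12 mod 17. 12⁻¹ ≡ 10 (mod 17), so λ ≡ 7.
  x = λ² - 11 - 6 = 49 - 17 ≡ 15; y = λ·(11 - 15) - 8 ≡ 15. → (15, 15)

(15, 15)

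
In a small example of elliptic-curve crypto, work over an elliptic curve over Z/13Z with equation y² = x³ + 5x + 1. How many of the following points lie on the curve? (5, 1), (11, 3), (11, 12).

(5, 1): 1² ≡ 1, rhs ≡ 8 → off.
(11, 3): 3² ≡ 9, rhs ≡ 9 → on.
(11, 12): 12² ≡ 1, rhs ≡ 9 → off.

1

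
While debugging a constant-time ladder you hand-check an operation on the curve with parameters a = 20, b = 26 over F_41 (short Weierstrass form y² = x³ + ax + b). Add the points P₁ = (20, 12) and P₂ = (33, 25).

(20, 12) + (33, 25). λ = (25 - 12)/(33 - 20) ≡ 13/13 mod 41. 13⁻¹ ≡ 19 (mod 41) since 13·19 = 247 ≡ 1, so λ ≡ 1.
  x = λ² - 20 - 33 = 1 - 53 ≡ 30; y = λ·(20 - 30) - 12 ≡ 19. → (30, 19)

(30, 19)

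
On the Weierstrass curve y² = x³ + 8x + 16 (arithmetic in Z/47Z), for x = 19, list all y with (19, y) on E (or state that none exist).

x³ + 8x + 16 = 7027 ≡ 24 (mod 47).
Square roots of 24 mod 47: 20 and 27 (since 20² = 400 ≡ 24).

20, 27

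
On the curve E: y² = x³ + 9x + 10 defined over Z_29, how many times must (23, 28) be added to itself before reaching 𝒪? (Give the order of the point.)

2P: tangent at (23, 28): λ = (3·23² + 9)/(2·28) ≡ 1/27. 27⁻¹ ≡ 14 (mod 29) since 27·14 = 378 ≡ 1, so λ ≡ 1·14 ≡ 14.
  x = λ² - 23 - 23 = 196 - 46 ≡ 5; y = λ·(23 - 5) - 28 ≡ 21. → (5, 21)
3P: (5, 21) + (23, 28). λ = (28 - 21)/(23 - 5) ≡ 7/18 mod 29. 18⁻¹ ≡ 21 (mod 29), so λ ≡ 2.
  x = λ² - 5 - 23 = 4 - 28 ≡ 5; y = λ·(5 - 5) - 21 ≡ 8. → (5, 8)
4P: (5, 8) + (23, 28). λ = (28 - 8)/(23 - 5) ≡ 20/18 mod 29. 18⁻¹ ≡ 21 (mod 29) since 18·21 = 378 ≡ 1, so λ ≡ 14.
  x = λ² - 5 - 23 = 196 - 28 ≡ 23; y = λ·(5 - 23) - 8 ≡ 1. → (23, 1)
5P: (23, 1) + (23, 28): same x and y₁ ≡ -y₂, so the sum is 𝒪.
5P = 𝒪, so the order is 5.

5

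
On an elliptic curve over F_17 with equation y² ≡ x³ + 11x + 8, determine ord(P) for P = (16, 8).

12

2P: tangent at (16, 8): λ = (3·16² + 11)/(2·8) ≡ 14/16. 16⁻¹ ≡ 16 (mod 17) since 16·16 = 256 ≡ 1, so λ ≡ 14·16 ≡ 3.
  x = λ² - 16 - 16 = 9 - 32 ≡ 11; y = λ·(16 - 11) - 8 ≡ 7. → (11, 7)
3P: (11, 7) + (16, 8). λ = (8 - 7)/(16 - 11) ≡ 1/5 mod 17. 5⁻¹ ≡ 7 (mod 17) since 5·7 = 35 ≡ 1, so λ ≡ 7.
  x = λ² - 11 - 16 = 49 - 27 ≡ 5; y = λ·(11 - 5) - 7 ≡ 1. → (5, 1)
4P: (5, 1) + (16, 8). λ = (8 - 1)/(16 - 5) ≡ 7/11 mod 17. 11⁻¹ ≡ 14 (mod 17), so λ ≡ 13.
  x = λ² - 5 - 16 = 169 - 21 ≡ 12; y = λ·(5 - 12) - 1 ≡ 10. → (12, 10)
5P: (12, 10) + (16, 8). λ = (8 - 10)/(16 - 12) ≡ 15/4 mod 17. 4⁻¹ ≡ 13 (mod 17), so λ ≡ 8.
  x = λ² - 12 - 16 = 64 - 28 ≡ 2; y = λ·(12 - 2) - 10 ≡ 2. → (2, 2)
6P: (2, 2) + (16, 8). λ = (8 - 2)/(16 - 2) ≡ 6/14 mod 17. 14⁻¹ ≡ 11 (mod 17) since 14·11 = 154 ≡ 1, so λ ≡ 15.
  x = λ² - 2 - 16 = 225 - 18 ≡ 3; y = λ·(2 - 3) - 2 ≡ 0. → (3, 0)
7P: (3, 0) + (16, 8). λ = (8 - 0)/(16 - 3) ≡ 8/13 mod 17. 13⁻¹ ≡ 4 (mod 17) since 13·4 = 52 ≡ 1, so λ ≡ 15.
  x = λ² - 3 - 16 = 225 - 19 ≡ 2; y = λ·(3 - 2) - 0 ≡ 15. → (2, 15)
8P: (2, 15) + (16, 8). λ = (8 - 15)/(16 - 2) ≡ 10/14 mod 17. 14⁻¹ ≡ 11 (mod 17) since 14·11 = 154 ≡ 1, so λ ≡ 8.
  x = λ² - 2 - 16 = 64 - 18 ≡ 12; y = λ·(2 - 12) - 15 ≡ 7. → (12, 7)
9P: (12, 7) + (16, 8). λ = (8 - 7)/(16 - 12) ≡ 1/4 mod 17. 4⁻¹ ≡ 13 (mod 17), so λ ≡ 13.
  x = λ² - 12 - 16 = 169 - 28 ≡ 5; y = λ·(12 - 5) - 7 ≡ 16. → (5, 16)
10P: (5, 16) + (16, 8). λ = (8 - 16)/(16 - 5) ≡ 9/11 mod 17. 11⁻¹ ≡ 14 (mod 17) since 11·14 = 154 ≡ 1, so λ ≡ 7.
  x = λ² - 5 - 16 = 49 - 21 ≡ 11; y = λ·(5 - 11) - 16 ≡ 10. → (11, 10)
11P: (11, 10) + (16, 8). λ = (8 - 10)/(16 - 11) ≡ 15/5 mod 17. 5⁻¹ ≡ 7 (mod 17) since 5·7 = 35 ≡ 1, so λ ≡ 3.
  x = λ² - 11 - 16 = 9 - 27 ≡ 16; y = λ·(11 - 16) - 10 ≡ 9. → (16, 9)
12P: (16, 9) + (16, 8): same x and y₁ ≡ -y₂, so the sum is O.
12P = O, so the order is 12.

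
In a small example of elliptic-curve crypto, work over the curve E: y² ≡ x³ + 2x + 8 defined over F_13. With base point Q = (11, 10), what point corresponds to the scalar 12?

Repeated addition: build up to 12Q.
2Q: tangent at (11, 10): λ = (3·11² + 2)/(2·10) ≡ 1/7. 7⁻¹ ≡ 2 (mod 13) since 7·2 = 14 ≡ 1, so λ ≡ 1·2 ≡ 2.
  x = λ² - 11 - 11 = 4 - 22 ≡ 8; y = λ·(11 - 8) - 10 ≡ 9. → (8, 9)
3Q: (8, 9) + (11, 10). λ = (10 - 9)/(11 - 8) ≡ 1/3 mod 13. 3⁻¹ ≡ 9 (mod 13), so λ ≡ 9.
  x = λ² - 8 - 11 = 81 - 19 ≡ 10; y = λ·(8 - 10) - 9 ≡ 12. → (10, 12)
4Q: (10, 12) + (11, 10). λ = (10 - 12)/(11 - 10) ≡ 11/1 mod 13. 1⁻¹ ≡ 1 (mod 13), so λ ≡ 11.
  x = λ² - 10 - 11 = 121 - 21 ≡ 9; y = λ·(10 - 9) - 12 ≡ 12. → (9, 12)
5Q: (9, 12) + (11, 10). λ = (10 - 12)/(11 - 9) ≡ 11/2 mod 13. 2⁻¹ ≡ 7 (mod 13), so λ ≡ 12.
  x = λ² - 9 - 11 = 144 - 20 ≡ 7; y = λ·(9 - 7) - 12 ≡ 12. → (7, 12)
6Q: (7, 12) + (11, 10). λ = (10 - 12)/(11 - 7) ≡ 11/4 mod 13. 4⁻¹ ≡ 10 (mod 13), so λ ≡ 6.
  x = λ² - 7 - 11 = 36 - 18 ≡ 5; y = λ·(7 - 5) - 12 ≡ 0. → (5, 0)
7Q: (5, 0) + (11, 10). λ = (10 - 0)/(11 - 5) ≡ 10/6 mod 13. 6⁻¹ ≡ 11 (mod 13), so λ ≡ 6.
  x = λ² - 5 - 11 = 36 - 16 ≡ 7; y = λ·(5 - 7) - 0 ≡ 1. → (7, 1)
8Q: (7, 1) + (11, 10). λ = (10 - 1)/(11 - 7) ≡ 9/4 mod 13. 4⁻¹ ≡ 10 (mod 13), so λ ≡ 12.
  x = λ² - 7 - 11 = 144 - 18 ≡ 9; y = λ·(7 - 9) - 1 ≡ 1. → (9, 1)
9Q: (9, 1) + (11, 10). λ = (10 - 1)/(11 - 9) ≡ 9/2 mod 13. 2⁻¹ ≡ 7 (mod 13) since 2·7 = 14 ≡ 1, so λ ≡ 11.
  x = λ² - 9 - 11 = 121 - 20 ≡ 10; y = λ·(9 - 10) - 1 ≡ 1. → (10, 1)
10Q: (10, 1) + (11, 10). λ = (10 - 1)/(11 - 10) ≡ 9/1 mod 13. 1⁻¹ ≡ 1 (mod 13) since 1·1 = 1 ≡ 1, so λ ≡ 9.
  x = λ² - 10 - 11 = 81 - 21 ≡ 8; y = λ·(10 - 8) - 1 ≡ 4. → (8, 4)
11Q: (8, 4) + (11, 10). λ = (10 - 4)/(11 - 8) ≡ 6/3 mod 13. 3⁻¹ ≡ 9 (mod 13), so λ ≡ 2.
  x = λ² - 8 - 11 = 4 - 19 ≡ 11; y = λ·(8 - 11) - 4 ≡ 3. → (11, 3)
12Q: (11, 3) + (11, 10): same x and y₁ ≡ -y₂, so the sum is O.

O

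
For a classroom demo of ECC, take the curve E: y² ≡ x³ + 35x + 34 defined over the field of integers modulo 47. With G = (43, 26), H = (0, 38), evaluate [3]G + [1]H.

First 3G:
Repeated addition: build up to 3G.
2G: tangent at (43, 26): λ = (3·43² + 35)/(2·26) ≡ 36/5. 5⁻¹ ≡ 19 (mod 47), so λ ≡ 36·19 ≡ 26.
  x = λ² - 43 - 43 = 676 - 86 ≡ 26; y = λ·(43 - 26) - 26 ≡ 40. → (26, 40)
3G: (26, 40) + (43, 26). λ = (26 - 40)/(43 - 26) ≡ 33/17 mod 47. 17⁻¹ ≡ 36 (mod 47) since 17·36 = 612 ≡ 1, so λ ≡ 13.
  x = λ² - 26 - 43 = 169 - 69 ≡ 6; y = λ·(26 - 6) - 40 ≡ 32. → (6, 32)
3G = (6, 32).
Finally 3G + H:
(6, 32) + (0, 38). λ = (38 - 32)/(0 - 6) ≡ 6/41 mod 47. 41⁻¹ ≡ 39 (mod 47), so λ ≡ 46.
  x = λ² - 6 - 0 = 2116 - 6 ≡ 42; y = λ·(6 - 42) - 32 ≡ 4. → (42, 4)

(42, 4)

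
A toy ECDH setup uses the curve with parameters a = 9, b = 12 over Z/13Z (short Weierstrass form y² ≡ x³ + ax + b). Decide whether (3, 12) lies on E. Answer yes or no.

yes

y² = 12² ≡ 1; x³ + 9x + 12 = 66 ≡ 1 (mod 13). 1 = 1.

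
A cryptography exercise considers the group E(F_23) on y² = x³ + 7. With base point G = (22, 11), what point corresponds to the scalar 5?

(10, 15)

Double-and-add on 5 = (101)₂. Start with G = (22, 11) for the leading 1-bit.
double: tangent at (22, 11): λ = (3·22² + 0)/(2·11) ≡ 3/22. 22⁻¹ ≡ 22 (mod 23), so λ ≡ 3·22 ≡ 20.
  x = λ² - 22 - 22 = 400 - 44 ≡ 11; y = λ·(22 - 11) - 11 ≡ 2. → (11, 2)
double: tangent at (11, 2): λ = (3·11² + 0)/(2·2) ≡ 18/4. 4⁻¹ ≡ 6 (mod 23) since 4·6 = 24 ≡ 1, so λ ≡ 18·6 ≡ 16.
  x = λ² - 11 - 11 = 256 - 22 ≡ 4; y = λ·(11 - 4) - 2 ≡ 18. → (4, 18)
add G: (4, 18) + (22, 11). λ = (11 - 18)/(22 - 4) ≡ 16/18 mod 23. 18⁻¹ ≡ 9 (mod 23) since 18·9 = 162 ≡ 1, so λ ≡ 6.
  x = λ² - 4 - 22 = 36 - 26 ≡ 10; y = λ·(4 - 10) - 18 ≡ 15. → (10, 15)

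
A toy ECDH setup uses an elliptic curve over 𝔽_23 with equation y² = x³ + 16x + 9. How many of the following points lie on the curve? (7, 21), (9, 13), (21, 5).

2

(7, 21): 21² ≡ 4, rhs ≡ 4 → on.
(9, 13): 13² ≡ 8, rhs ≡ 8 → on.
(21, 5): 5² ≡ 2, rhs ≡ 15 → off.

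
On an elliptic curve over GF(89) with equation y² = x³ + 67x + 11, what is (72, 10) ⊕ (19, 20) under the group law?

(0, 10)

(72, 10) + (19, 20). λ = (20 - 10)/(19 - 72) ≡ 10/36 mod 89. 36⁻¹ ≡ 47 (mod 89), so λ ≡ 25.
  x = λ² - 72 - 19 = 625 - 91 ≡ 0; y = λ·(72 - 0) - 10 ≡ 10. → (0, 10)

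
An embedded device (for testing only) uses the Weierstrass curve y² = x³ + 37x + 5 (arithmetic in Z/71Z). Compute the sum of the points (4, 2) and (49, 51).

(33, 39)

(4, 2) + (49, 51). λ = (51 - 2)/(49 - 4) ≡ 49/45 mod 71. 45⁻¹ ≡ 30 (mod 71), so λ ≡ 50.
  x = λ² - 4 - 49 = 2500 - 53 ≡ 33; y = λ·(4 - 33) - 2 ≡ 39. → (33, 39)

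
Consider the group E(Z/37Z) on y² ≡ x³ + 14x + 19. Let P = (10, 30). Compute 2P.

(33, 26)

tangent at (10, 30): λ = (3·10² + 14)/(2·30) ≡ 18/23. 23⁻¹ ≡ 29 (mod 37) since 23·29 = 667 ≡ 1, so λ ≡ 18·29 ≡ 4.
  x = λ² - 10 - 10 = 16 - 20 ≡ 33; y = λ·(10 - 33) - 30 ≡ 26. → (33, 26)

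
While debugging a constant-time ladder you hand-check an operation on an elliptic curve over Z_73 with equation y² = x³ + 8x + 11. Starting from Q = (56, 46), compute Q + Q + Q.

Repeated addition: build up to 3Q.
2Q: tangent at (56, 46): λ = (3·56² + 8)/(2·46) ≡ 72/19. 19⁻¹ ≡ 50 (mod 73) since 19·50 = 950 ≡ 1, so λ ≡ 72·50 ≡ 23.
  x = λ² - 56 - 56 = 529 - 112 ≡ 52; y = λ·(56 - 52) - 46 ≡ 46. → (52, 46)
3Q: (52, 46) + (56, 46). λ = (46 - 46)/(56 - 52) ≡ 0/4 mod 73. 4⁻¹ ≡ 55 (mod 73), so λ ≡ 0.
  x = λ² - 52 - 56 = 0 - 108 ≡ 38; y = λ·(52 - 38) - 46 ≡ 27. → (38, 27)

(38, 27)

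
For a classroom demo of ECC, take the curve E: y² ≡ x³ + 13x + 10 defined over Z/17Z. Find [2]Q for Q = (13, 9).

(6, 10)

tangent at (13, 9): λ = (3·13² + 13)/(2·9) ≡ 10/1. 1⁻¹ ≡ 1 (mod 17), so λ ≡ 10·1 ≡ 10.
  x = λ² - 13 - 13 = 100 - 26 ≡ 6; y = λ·(13 - 6) - 9 ≡ 10. → (6, 10)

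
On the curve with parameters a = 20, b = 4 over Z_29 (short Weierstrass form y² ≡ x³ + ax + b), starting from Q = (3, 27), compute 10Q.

Repeated addition: build up to 10Q.
2Q: tangent at (3, 27): λ = (3·3² + 20)/(2·27) ≡ 18/25. 25⁻¹ ≡ 7 (mod 29), so λ ≡ 18·7 ≡ 10.
  x = λ² - 3 - 3 = 100 - 6 ≡ 7; y = λ·(3 - 7) - 27 ≡ 20. → (7, 20)
3Q: (7, 20) + (3, 27). λ = (27 - 20)/(3 - 7) ≡ 7/25 mod 29. 25⁻¹ ≡ 7 (mod 29), so λ ≡ 20.
  x = λ² - 7 - 3 = 400 - 10 ≡ 13; y = λ·(7 - 13) - 20 ≡ 5. → (13, 5)
4Q: (13, 5) + (3, 27). λ = (27 - 5)/(3 - 13) ≡ 22/19 mod 29. 19⁻¹ ≡ 26 (mod 29) since 19·26 = 494 ≡ 1, so λ ≡ 21.
  x = λ² - 13 - 3 = 441 - 16 ≡ 19; y = λ·(13 - 19) - 5 ≡ 14. → (19, 14)
5Q: (19, 14) + (3, 27). λ = (27 - 14)/(3 - 19) ≡ 13/13 mod 29. 13⁻¹ ≡ 9 (mod 29) since 13·9 = 117 ≡ 1, so λ ≡ 1.
  x = λ² - 19 - 3 = 1 - 22 ≡ 8; y = λ·(19 - 8) - 14 ≡ 26. → (8, 26)
6Q: (8, 26) + (3, 27). λ = (27 - 26)/(3 - 8) ≡ 1/24 mod 29. 24⁻¹ ≡ 23 (mod 29), so λ ≡ 23.
  x = λ² - 8 - 3 = 529 - 11 ≡ 25; y = λ·(8 - 25) - 26 ≡ 18. → (25, 18)
7Q: (25, 18) + (3, 27). λ = (27 - 18)/(3 - 25) ≡ 9/7 mod 29. 7⁻¹ ≡ 25 (mod 29) since 7·25 = 175 ≡ 1, so λ ≡ 22.
  x = λ² - 25 - 3 = 484 - 28 ≡ 21; y = λ·(25 - 21) - 18 ≡ 12. → (21, 12)
8Q: (21, 12) + (3, 27). λ = (27 - 12)/(3 - 21) ≡ 15/11 mod 29. 11⁻¹ ≡ 8 (mod 29), so λ ≡ 4.
  x = λ² - 21 - 3 = 16 - 24 ≡ 21; y = λ·(21 - 21) - 12 ≡ 17. → (21, 17)
9Q: (21, 17) + (3, 27). λ = (27 - 17)/(3 - 21) ≡ 10/11 mod 29. 11⁻¹ ≡ 8 (mod 29) since 11·8 = 88 ≡ 1, so λ ≡ 22.
  x = λ² - 21 - 3 = 484 - 24 ≡ 25; y = λ·(21 - 25) - 17 ≡ 11. → (25, 11)
10Q: (25, 11) + (3, 27). λ = (27 - 11)/(3 - 25) ≡ 16/7 mod 29. 7⁻¹ ≡ 25 (mod 29), so λ ≡ 23.
  x = λ² - 25 - 3 = 529 - 28 ≡ 8; y = λ·(25 - 8) - 11 ≡ 3. → (8, 3)

(8, 3)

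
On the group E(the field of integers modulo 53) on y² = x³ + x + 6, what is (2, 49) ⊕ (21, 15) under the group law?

(31, 28)

(2, 49) + (21, 15). λ = (15 - 49)/(21 - 2) ≡ 19/19 mod 53. 19⁻¹ ≡ 14 (mod 53), so λ ≡ 1.
  x = λ² - 2 - 21 = 1 - 23 ≡ 31; y = λ·(2 - 31) - 49 ≡ 28. → (31, 28)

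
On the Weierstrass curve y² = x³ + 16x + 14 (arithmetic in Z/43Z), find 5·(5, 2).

(5, 41)

Write P = (5, 2).
Double-and-add on 5 = (101)₂. Start with P = (5, 2) for the leading 1-bit.
double: tangent at (5, 2): λ = (3·5² + 16)/(2·2) ≡ 5/4. 4⁻¹ ≡ 11 (mod 43), so λ ≡ 5·11 ≡ 12.
  x = λ² - 5 - 5 = 144 - 10 ≡ 5; y = λ·(5 - 5) - 2 ≡ 41. → (5, 41)
double: tangent at (5, 41): λ = (3·5² + 16)/(2·41) ≡ 5/39. 39⁻¹ ≡ 32 (mod 43), so λ ≡ 5·32 ≡ 31.
  x = λ² - 5 - 5 = 961 - 10 ≡ 5; y = λ·(5 - 5) - 41 ≡ 2. → (5, 2)
add P: tangent at (5, 2): λ = (3·5² + 16)/(2·2) ≡ 5/4. 4⁻¹ ≡ 11 (mod 43) since 4·11 = 44 ≡ 1, so λ ≡ 5·11 ≡ 12.
  x = λ² - 5 - 5 = 144 - 10 ≡ 5; y = λ·(5 - 5) - 2 ≡ 41. → (5, 41)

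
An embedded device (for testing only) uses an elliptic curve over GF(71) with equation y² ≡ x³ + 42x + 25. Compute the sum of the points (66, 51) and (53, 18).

(16, 65)

(66, 51) + (53, 18). λ = (18 - 51)/(53 - 66) ≡ 38/58 mod 71. 58⁻¹ ≡ 60 (mod 71), so λ ≡ 8.
  x = λ² - 66 - 53 = 64 - 119 ≡ 16; y = λ·(66 - 16) - 51 ≡ 65. → (16, 65)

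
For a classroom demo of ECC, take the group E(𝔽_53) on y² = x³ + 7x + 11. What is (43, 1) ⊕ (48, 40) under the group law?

(8, 7)

(43, 1) + (48, 40). λ = (40 - 1)/(48 - 43) ≡ 39/5 mod 53. 5⁻¹ ≡ 32 (mod 53), so λ ≡ 29.
  x = λ² - 43 - 48 = 841 - 91 ≡ 8; y = λ·(43 - 8) - 1 ≡ 7. → (8, 7)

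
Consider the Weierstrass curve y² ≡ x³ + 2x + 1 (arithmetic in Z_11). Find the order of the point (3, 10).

2P: tangent at (3, 10): λ = (3·3² + 2)/(2·10) ≡ 7/9. 9⁻¹ ≡ 5 (mod 11), so λ ≡ 7·5 ≡ 2.
  x = λ² - 3 - 3 = 4 - 6 ≡ 9; y = λ·(3 - 9) - 10 ≡ 0. → (9, 0)
3P: (9, 0) + (3, 10). λ = (10 - 0)/(3 - 9) ≡ 10/5 mod 11. 5⁻¹ ≡ 9 (mod 11) since 5·9 = 45 ≡ 1, so λ ≡ 2.
  x = λ² - 9 - 3 = 4 - 12 ≡ 3; y = λ·(9 - 3) - 0 ≡ 1. → (3, 1)
4P: (3, 1) + (3, 10): same x and y₁ ≡ -y₂, so the sum is O.
4P = O, so the order is 4.

4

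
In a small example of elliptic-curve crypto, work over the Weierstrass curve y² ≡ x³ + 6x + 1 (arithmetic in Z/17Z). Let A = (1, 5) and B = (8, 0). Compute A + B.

(1, 5) + (8, 0). λ = (0 - 5)/(8 - 1) ≡ 12/7 mod 17. 7⁻¹ ≡ 5 (mod 17), so λ ≡ 9.
  x = λ² - 1 - 8 = 81 - 9 ≡ 4; y = λ·(1 - 4) - 5 ≡ 2. → (4, 2)

(4, 2)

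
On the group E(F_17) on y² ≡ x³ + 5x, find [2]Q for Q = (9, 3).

(15, 4)

tangent at (9, 3): λ = (3·9² + 5)/(2·3) ≡ 10/6. 6⁻¹ ≡ 3 (mod 17) since 6·3 = 18 ≡ 1, so λ ≡ 10·3 ≡ 13.
  x = λ² - 9 - 9 = 169 - 18 ≡ 15; y = λ·(9 - 15) - 3 ≡ 4. → (15, 4)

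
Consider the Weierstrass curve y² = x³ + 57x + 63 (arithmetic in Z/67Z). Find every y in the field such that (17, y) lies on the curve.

7, 60

x³ + 57x + 63 = 5945 ≡ 49 (mod 67).
Square roots of 49 mod 67: 7 and 60 (since 7² = 49 ≡ 49).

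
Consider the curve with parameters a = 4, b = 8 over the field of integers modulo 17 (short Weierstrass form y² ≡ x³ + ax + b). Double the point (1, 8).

(13, 8)

tangent at (1, 8): λ = (3·1² + 4)/(2·8) ≡ 7/16. 16⁻¹ ≡ 16 (mod 17) since 16·16 = 256 ≡ 1, so λ ≡ 7·16 ≡ 10.
  x = λ² - 1 - 1 = 100 - 2 ≡ 13; y = λ·(1 - 13) - 8 ≡ 8. → (13, 8)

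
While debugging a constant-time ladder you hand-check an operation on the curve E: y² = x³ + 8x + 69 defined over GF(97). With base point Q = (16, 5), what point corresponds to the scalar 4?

Repeated addition: build up to 4Q.
2Q: tangent at (16, 5): λ = (3·16² + 8)/(2·5) ≡ 0/10. 10⁻¹ ≡ 68 (mod 97) since 10·68 = 680 ≡ 1, so λ ≡ 0·68 ≡ 0.
  x = λ² - 16 - 16 = 0 - 32 ≡ 65; y = λ·(16 - 65) - 5 ≡ 92. → (65, 92)
3Q: (65, 92) + (16, 5). λ = (5 - 92)/(16 - 65) ≡ 10/48 mod 97. 48⁻¹ ≡ 95 (mod 97), so λ ≡ 77.
  x = λ² - 65 - 16 = 5929 - 81 ≡ 28; y = λ·(65 - 28) - 92 ≡ 41. → (28, 41)
4Q: (28, 41) + (16, 5). λ = (5 - 41)/(16 - 28) ≡ 61/85 mod 97. 85⁻¹ ≡ 8 (mod 97), so λ ≡ 3.
  x = λ² - 28 - 16 = 9 - 44 ≡ 62; y = λ·(28 - 62) - 41 ≡ 51. → (62, 51)

(62, 51)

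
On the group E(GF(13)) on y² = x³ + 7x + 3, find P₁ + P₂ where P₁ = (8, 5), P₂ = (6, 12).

(8, 5) + (6, 12). λ = (12 - 5)/(6 - 8) ≡ 7/11 mod 13. 11⁻¹ ≡ 6 (mod 13), so λ ≡ 3.
  x = λ² - 8 - 6 = 9 - 14 ≡ 8; y = λ·(8 - 8) - 5 ≡ 8. → (8, 8)

(8, 8)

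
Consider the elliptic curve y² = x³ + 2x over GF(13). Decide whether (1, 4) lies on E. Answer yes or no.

yes

y² = 4² ≡ 3; x³ + 2x + 0 = 3 ≡ 3 (mod 13). 3 = 3.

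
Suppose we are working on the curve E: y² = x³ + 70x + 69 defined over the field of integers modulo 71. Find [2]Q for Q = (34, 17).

(67, 3)

tangent at (34, 17): λ = (3·34² + 70)/(2·17) ≡ 59/34. 34⁻¹ ≡ 23 (mod 71), so λ ≡ 59·23 ≡ 8.
  x = λ² - 34 - 34 = 64 - 68 ≡ 67; y = λ·(34 - 67) - 17 ≡ 3. → (67, 3)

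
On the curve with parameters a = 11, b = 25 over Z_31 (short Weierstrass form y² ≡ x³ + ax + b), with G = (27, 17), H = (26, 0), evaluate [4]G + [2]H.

First 4G:
Double-and-add on 4 = (100)₂. Start with G = (27, 17) for the leading 1-bit.
double: tangent at (27, 17): λ = (3·27² + 11)/(2·17) ≡ 28/3. 3⁻¹ ≡ 21 (mod 31) since 3·21 = 63 ≡ 1, so λ ≡ 28·21 ≡ 30.
  x = λ² - 27 - 27 = 900 - 54 ≡ 9; y = λ·(27 - 9) - 17 ≡ 27. → (9, 27)
double: tangent at (9, 27): λ = (3·9² + 11)/(2·27) ≡ 6/23. 23⁻¹ ≡ 27 (mod 31), so λ ≡ 6·27 ≡ 7.
  x = λ² - 9 - 9 = 49 - 18 ≡ 0; y = λ·(9 - 0) - 27 ≡ 5. → (0, 5)
4G = (0, 5).
Next 2H:
Repeated addition: build up to 2H.
2H: (26, 0) + (26, 0): same x and y₁ ≡ -y₂, so the sum is the point at infinity.
2H = the point at infinity.
Finally 4G + 2H:
(0, 5) + the point at infinity = (0, 5) (identity).

(0, 5)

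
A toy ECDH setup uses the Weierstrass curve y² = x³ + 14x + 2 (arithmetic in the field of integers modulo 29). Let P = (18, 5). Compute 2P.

(22, 24)

tangent at (18, 5): λ = (3·18² + 14)/(2·5) ≡ 0/10. 10⁻¹ ≡ 3 (mod 29), so λ ≡ 0·3 ≡ 0.
  x = λ² - 18 - 18 = 0 - 36 ≡ 22; y = λ·(18 - 22) - 5 ≡ 24. → (22, 24)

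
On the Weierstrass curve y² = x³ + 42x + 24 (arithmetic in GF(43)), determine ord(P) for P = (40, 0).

2

2P: (40, 0) + (40, 0): same x and y₁ ≡ -y₂, so the sum is ∞.
2P = ∞, so the order is 2.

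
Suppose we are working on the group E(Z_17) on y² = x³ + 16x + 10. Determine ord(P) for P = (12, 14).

10

2P: tangent at (12, 14): λ = (3·12² + 16)/(2·14) ≡ 6/11. 11⁻¹ ≡ 14 (mod 17), so λ ≡ 6·14 ≡ 16.
  x = λ² - 12 - 12 = 256 - 24 ≡ 11; y = λ·(12 - 11) - 14 ≡ 2. → (11, 2)
3P: (11, 2) + (12, 14). λ = (14 - 2)/(12 - 11) ≡ 12/1 mod 17. 1⁻¹ ≡ 1 (mod 17) since 1·1 = 1 ≡ 1, so λ ≡ 12.
  x = λ² - 11 - 12 = 144 - 23 ≡ 2; y = λ·(11 - 2) - 2 ≡ 4. → (2, 4)
4P: (2, 4) + (12, 14). λ = (14 - 4)/(12 - 2) ≡ 10/10 mod 17. 10⁻¹ ≡ 12 (mod 17), so λ ≡ 1.
  x = λ² - 2 - 12 = 1 - 14 ≡ 4; y = λ·(2 - 4) - 4 ≡ 11. → (4, 11)
5P: (4, 11) + (12, 14). λ = (14 - 11)/(12 - 4) ≡ 3/8 mod 17. 8⁻¹ ≡ 15 (mod 17), so λ ≡ 11.
  x = λ² - 4 - 12 = 121 - 16 ≡ 3; y = λ·(4 - 3) - 11 ≡ 0. → (3, 0)
6P: (3, 0) + (12, 14). λ = (14 - 0)/(12 - 3) ≡ 14/9 mod 17. 9⁻¹ ≡ 2 (mod 17) since 9·2 = 18 ≡ 1, so λ ≡ 11.
  x = λ² - 3 - 12 = 121 - 15 ≡ 4; y = λ·(3 - 4) - 0 ≡ 6. → (4, 6)
7P: (4, 6) + (12, 14). λ = (14 - 6)/(12 - 4) ≡ 8/8 mod 17. 8⁻¹ ≡ 15 (mod 17), so λ ≡ 1.
  x = λ² - 4 - 12 = 1 - 16 ≡ 2; y = λ·(4 - 2) - 6 ≡ 13. → (2, 13)
8P: (2, 13) + (12, 14). λ = (14 - 13)/(12 - 2) ≡ 1/10 mod 17. 10⁻¹ ≡ 12 (mod 17), so λ ≡ 12.
  x = λ² - 2 - 12 = 144 - 14 ≡ 11; y = λ·(2 - 11) - 13 ≡ 15. → (11, 15)
9P: (11, 15) + (12, 14). λ = (14 - 15)/(12 - 11) ≡ 16/1 mod 17. 1⁻¹ ≡ 1 (mod 17), so λ ≡ 16.
  x = λ² - 11 - 12 = 256 - 23 ≡ 12; y = λ·(11 - 12) - 15 ≡ 3. → (12, 3)
10P: (12, 3) + (12, 14): same x and y₁ ≡ -y₂, so the sum is ∞.
10P = ∞, so the order is 10.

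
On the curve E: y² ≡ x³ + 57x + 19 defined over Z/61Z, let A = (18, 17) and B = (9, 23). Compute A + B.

(48, 3)

(18, 17) + (9, 23). λ = (23 - 17)/(9 - 18) ≡ 6/52 mod 61. 52⁻¹ ≡ 27 (mod 61), so λ ≡ 40.
  x = λ² - 18 - 9 = 1600 - 27 ≡ 48; y = λ·(18 - 48) - 17 ≡ 3. → (48, 3)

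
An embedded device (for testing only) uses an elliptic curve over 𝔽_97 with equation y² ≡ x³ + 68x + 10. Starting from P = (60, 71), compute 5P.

(69, 4)

Repeated addition: build up to 5P.
2P: tangent at (60, 71): λ = (3·60² + 68)/(2·71) ≡ 4/45. 45⁻¹ ≡ 69 (mod 97), so λ ≡ 4·69 ≡ 82.
  x = λ² - 60 - 60 = 6724 - 120 ≡ 8; y = λ·(60 - 8) - 71 ≡ 22. → (8, 22)
3P: (8, 22) + (60, 71). λ = (71 - 22)/(60 - 8) ≡ 49/52 mod 97. 52⁻¹ ≡ 28 (mod 97) since 52·28 = 1456 ≡ 1, so λ ≡ 14.
  x = λ² - 8 - 60 = 196 - 68 ≡ 31; y = λ·(8 - 31) - 22 ≡ 44. → (31, 44)
4P: (31, 44) + (60, 71). λ = (71 - 44)/(60 - 31) ≡ 27/29 mod 97. 29⁻¹ ≡ 87 (mod 97), so λ ≡ 21.
  x = λ² - 31 - 60 = 441 - 91 ≡ 59; y = λ·(31 - 59) - 44 ≡ 47. → (59, 47)
5P: (59, 47) + (60, 71). λ = (71 - 47)/(60 - 59) ≡ 24/1 mod 97. 1⁻¹ ≡ 1 (mod 97) since 1·1 = 1 ≡ 1, so λ ≡ 24.
  x = λ² - 59 - 60 = 576 - 119 ≡ 69; y = λ·(59 - 69) - 47 ≡ 4. → (69, 4)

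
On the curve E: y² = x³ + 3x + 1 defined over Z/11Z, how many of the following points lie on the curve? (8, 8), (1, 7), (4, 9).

(8, 8): 8² ≡ 9, rhs ≡ 9 → on.
(1, 7): 7² ≡ 5, rhs ≡ 5 → on.
(4, 9): 9² ≡ 4, rhs ≡ 0 → off.

2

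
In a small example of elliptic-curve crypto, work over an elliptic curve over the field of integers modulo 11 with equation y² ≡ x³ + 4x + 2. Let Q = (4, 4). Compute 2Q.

tangent at (4, 4): λ = (3·4² + 4)/(2·4) ≡ 8/8. 8⁻¹ ≡ 7 (mod 11) since 8·7 = 56 ≡ 1, so λ ≡ 8·7 ≡ 1.
  x = λ² - 4 - 4 = 1 - 8 ≡ 4; y = λ·(4 - 4) - 4 ≡ 7. → (4, 7)

(4, 7)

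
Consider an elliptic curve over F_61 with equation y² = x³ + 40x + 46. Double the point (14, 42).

(29, 55)

tangent at (14, 42): λ = (3·14² + 40)/(2·42) ≡ 18/23. 23⁻¹ ≡ 8 (mod 61), so λ ≡ 18·8 ≡ 22.
  x = λ² - 14 - 14 = 484 - 28 ≡ 29; y = λ·(14 - 29) - 42 ≡ 55. → (29, 55)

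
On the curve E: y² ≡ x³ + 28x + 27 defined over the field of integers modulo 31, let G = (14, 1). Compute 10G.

O

Double-and-add on 10 = (1010)₂. Start with G = (14, 1) for the leading 1-bit.
double: tangent at (14, 1): λ = (3·14² + 28)/(2·1) ≡ 27/2. 2⁻¹ ≡ 16 (mod 31) since 2·16 = 32 ≡ 1, so λ ≡ 27·16 ≡ 29.
  x = λ² - 14 - 14 = 841 - 28 ≡ 7; y = λ·(14 - 7) - 1 ≡ 16. → (7, 16)
double: tangent at (7, 16): λ = (3·7² + 28)/(2·16) ≡ 20/1. 1⁻¹ ≡ 1 (mod 31) since 1·1 = 1 ≡ 1, so λ ≡ 20·1 ≡ 20.
  x = λ² - 7 - 7 = 400 - 14 ≡ 14; y = λ·(7 - 14) - 16 ≡ 30. → (14, 30)
add G: (14, 30) + (14, 1): same x and y₁ ≡ -y₂, so the sum is O.
double: O + O = O (identity).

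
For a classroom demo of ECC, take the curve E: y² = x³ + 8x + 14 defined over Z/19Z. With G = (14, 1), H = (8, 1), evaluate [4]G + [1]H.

First 4G:
Double-and-add on 4 = (100)₂. Start with G = (14, 1) for the leading 1-bit.
double: tangent at (14, 1): λ = (3·14² + 8)/(2·1) ≡ 7/2. 2⁻¹ ≡ 10 (mod 19) since 2·10 = 20 ≡ 1, so λ ≡ 7·10 ≡ 13.
  x = λ² - 14 - 14 = 169 - 28 ≡ 8; y = λ·(14 - 8) - 1 ≡ 1. → (8, 1)
double: tangent at (8, 1): λ = (3·8² + 8)/(2·1) ≡ 10/2. 2⁻¹ ≡ 10 (mod 19), so λ ≡ 10·10 ≡ 5.
  x = λ² - 8 - 8 = 25 - 16 ≡ 9; y = λ·(8 - 9) - 1 ≡ 13. → (9, 13)
4G = (9, 13).
Finally 4G + H:
(9, 13) + (8, 1). λ = (1 - 13)/(8 - 9) ≡ 7/18 mod 19. 18⁻¹ ≡ 18 (mod 19) since 18·18 = 324 ≡ 1, so λ ≡ 12.
  x = λ² - 9 - 8 = 144 - 17 ≡ 13; y = λ·(9 - 13) - 13 ≡ 15. → (13, 15)

(13, 15)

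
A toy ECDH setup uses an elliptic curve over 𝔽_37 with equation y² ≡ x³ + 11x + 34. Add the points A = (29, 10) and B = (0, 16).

(29, 10) + (0, 16). λ = (16 - 10)/(0 - 29) ≡ 6/8 mod 37. 8⁻¹ ≡ 14 (mod 37) since 8·14 = 112 ≡ 1, so λ ≡ 10.
  x = λ² - 29 - 0 = 100 - 29 ≡ 34; y = λ·(29 - 34) - 10 ≡ 14. → (34, 14)

(34, 14)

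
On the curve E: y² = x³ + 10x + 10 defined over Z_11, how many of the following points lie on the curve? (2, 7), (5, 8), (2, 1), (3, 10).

(2, 7): 7² ≡ 5, rhs ≡ 5 → on.
(5, 8): 8² ≡ 9, rhs ≡ 9 → on.
(2, 1): 1² ≡ 1, rhs ≡ 5 → off.
(3, 10): 10² ≡ 1, rhs ≡ 1 → on.

3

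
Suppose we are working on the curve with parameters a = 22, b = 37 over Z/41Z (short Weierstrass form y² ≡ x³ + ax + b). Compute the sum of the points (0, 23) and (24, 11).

(7, 1)

(0, 23) + (24, 11). λ = (11 - 23)/(24 - 0) ≡ 29/24 mod 41. 24⁻¹ ≡ 12 (mod 41), so λ ≡ 20.
  x = λ² - 0 - 24 = 400 - 24 ≡ 7; y = λ·(0 - 7) - 23 ≡ 1. → (7, 1)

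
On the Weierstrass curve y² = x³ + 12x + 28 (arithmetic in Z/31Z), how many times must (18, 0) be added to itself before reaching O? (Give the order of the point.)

2

2P: (18, 0) + (18, 0): same x and y₁ ≡ -y₂, so the sum is O.
2P = O, so the order is 2.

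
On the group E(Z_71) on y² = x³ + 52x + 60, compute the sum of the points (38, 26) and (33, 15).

(2, 39)

(38, 26) + (33, 15). λ = (15 - 26)/(33 - 38) ≡ 60/66 mod 71. 66⁻¹ ≡ 14 (mod 71), so λ ≡ 59.
  x = λ² - 38 - 33 = 3481 - 71 ≡ 2; y = λ·(38 - 2) - 26 ≡ 39. → (2, 39)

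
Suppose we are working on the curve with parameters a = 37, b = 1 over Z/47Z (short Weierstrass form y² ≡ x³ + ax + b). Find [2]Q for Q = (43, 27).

tangent at (43, 27): λ = (3·43² + 37)/(2·27) ≡ 38/7. 7⁻¹ ≡ 27 (mod 47) since 7·27 = 189 ≡ 1, so λ ≡ 38·27 ≡ 39.
  x = λ² - 43 - 43 = 1521 - 86 ≡ 25; y = λ·(43 - 25) - 27 ≡ 17. → (25, 17)

(25, 17)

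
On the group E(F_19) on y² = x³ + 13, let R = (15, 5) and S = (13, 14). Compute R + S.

(16, 9)

(15, 5) + (13, 14). λ = (14 - 5)/(13 - 15) ≡ 9/17 mod 19. 17⁻¹ ≡ 9 (mod 19), so λ ≡ 5.
  x = λ² - 15 - 13 = 25 - 28 ≡ 16; y = λ·(15 - 16) - 5 ≡ 9. → (16, 9)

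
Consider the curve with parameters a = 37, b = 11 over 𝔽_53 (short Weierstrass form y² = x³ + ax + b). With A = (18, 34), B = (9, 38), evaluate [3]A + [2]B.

(0, 45)

First 3A:
Repeated addition: build up to 3A.
2A: tangent at (18, 34): λ = (3·18² + 37)/(2·34) ≡ 2/15. 15⁻¹ ≡ 46 (mod 53), so λ ≡ 2·46 ≡ 39.
  x = λ² - 18 - 18 = 1521 - 36 ≡ 1; y = λ·(18 - 1) - 34 ≡ 46. → (1, 46)
3A: (1, 46) + (18, 34). λ = (34 - 46)/(18 - 1) ≡ 41/17 mod 53. 17⁻¹ ≡ 25 (mod 53), so λ ≡ 18.
  x = λ² - 1 - 18 = 324 - 19 ≡ 40; y = λ·(1 - 40) - 46 ≡ 47. → (40, 47)
3A = (40, 47).
Next 2B:
Repeated addition: build up to 2B.
2B: tangent at (9, 38): λ = (3·9² + 37)/(2·38) ≡ 15/23. 23⁻¹ ≡ 30 (mod 53), so λ ≡ 15·30 ≡ 26.
  x = λ² - 9 - 9 = 676 - 18 ≡ 22; y = λ·(9 - 22) - 38 ≡ 48. → (22, 48)
2B = (22, 48).
Finally 3A + 2B:
(40, 47) + (22, 48). λ = (48 - 47)/(22 - 40) ≡ 1/35 mod 53. 35⁻¹ ≡ 50 (mod 53) since 35·50 = 1750 ≡ 1, so λ ≡ 50.
  x = λ² - 40 - 22 = 2500 - 62 ≡ 0; y = λ·(40 - 0) - 47 ≡ 45. → (0, 45)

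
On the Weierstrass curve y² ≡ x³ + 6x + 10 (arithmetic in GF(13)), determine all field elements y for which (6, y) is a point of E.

x³ + 6x + 10 = 262 ≡ 2 (mod 13).
2 is a non-residue mod 13; no y exists.

none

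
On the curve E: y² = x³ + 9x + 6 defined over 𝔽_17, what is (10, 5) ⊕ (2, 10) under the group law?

(3, 14)

(10, 5) + (2, 10). λ = (10 - 5)/(2 - 10) ≡ 5/9 mod 17. 9⁻¹ ≡ 2 (mod 17), so λ ≡ 10.
  x = λ² - 10 - 2 = 100 - 12 ≡ 3; y = λ·(10 - 3) - 5 ≡ 14. → (3, 14)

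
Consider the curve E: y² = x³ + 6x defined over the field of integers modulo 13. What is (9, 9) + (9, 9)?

tangent at (9, 9): λ = (3·9² + 6)/(2·9) ≡ 2/5. 5⁻¹ ≡ 8 (mod 13), so λ ≡ 2·8 ≡ 3.
  x = λ² - 9 - 9 = 9 - 18 ≡ 4; y = λ·(9 - 4) - 9 ≡ 6. → (4, 6)

(4, 6)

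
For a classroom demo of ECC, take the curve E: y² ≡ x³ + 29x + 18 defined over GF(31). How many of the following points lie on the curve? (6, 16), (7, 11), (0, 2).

0

(6, 16): 16² ≡ 8, rhs ≡ 5 → off.
(7, 11): 11² ≡ 28, rhs ≡ 6 → off.
(0, 2): 2² ≡ 4, rhs ≡ 18 → off.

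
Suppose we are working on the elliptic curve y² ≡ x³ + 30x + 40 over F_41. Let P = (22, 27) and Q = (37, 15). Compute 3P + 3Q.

First 3P:
Repeated addition: build up to 3P.
2P: tangent at (22, 27): λ = (3·22² + 30)/(2·27) ≡ 6/13. 13⁻¹ ≡ 19 (mod 41) since 13·19 = 247 ≡ 1, so λ ≡ 6·19 ≡ 32.
  x = λ² - 22 - 22 = 1024 - 44 ≡ 37; y = λ·(22 - 37) - 27 ≡ 26. → (37, 26)
3P: (37, 26) + (22, 27). λ = (27 - 26)/(22 - 37) ≡ 1/26 mod 41. 26⁻¹ ≡ 30 (mod 41), so λ ≡ 30.
  x = λ² - 37 - 22 = 900 - 59 ≡ 21; y = λ·(37 - 21) - 26 ≡ 3. → (21, 3)
3P = (21, 3).
Next 3Q:
Repeated addition: build up to 3Q.
2Q: tangent at (37, 15): λ = (3·37² + 30)/(2·15) ≡ 37/30. 30⁻¹ ≡ 26 (mod 41), so λ ≡ 37·26 ≡ 19.
  x = λ² - 37 - 37 = 361 - 74 ≡ 0; y = λ·(37 - 0) - 15 ≡ 32. → (0, 32)
3Q: (0, 32) + (37, 15). λ = (15 - 32)/(37 - 0) ≡ 24/37 mod 41. 37⁻¹ ≡ 10 (mod 41), so λ ≡ 35.
  x = λ² - 0 - 37 = 1225 - 37 ≡ 40; y = λ·(0 - 40) - 32 ≡ 3. → (40, 3)
3Q = (40, 3).
Finally 3P + 3Q:
(21, 3) + (40, 3). λ = (3 - 3)/(40 - 21) ≡ 0/19 mod 41. 19⁻¹ ≡ 13 (mod 41), so λ ≡ 0.
  x = λ² - 21 - 40 = 0 - 61 ≡ 21; y = λ·(21 - 21) - 3 ≡ 38. → (21, 38)

(21, 38)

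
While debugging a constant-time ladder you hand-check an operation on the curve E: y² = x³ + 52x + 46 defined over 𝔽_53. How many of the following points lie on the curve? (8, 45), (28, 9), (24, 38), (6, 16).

(8, 45): 45² ≡ 11, rhs ≡ 20 → off.
(28, 9): 9² ≡ 28, rhs ≡ 28 → on.
(24, 38): 38² ≡ 13, rhs ≡ 13 → on.
(6, 16): 16² ≡ 44, rhs ≡ 44 → on.

3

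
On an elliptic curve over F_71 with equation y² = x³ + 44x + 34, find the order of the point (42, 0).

2

2P: (42, 0) + (42, 0): same x and y₁ ≡ -y₂, so the sum is ∞.
2P = ∞, so the order is 2.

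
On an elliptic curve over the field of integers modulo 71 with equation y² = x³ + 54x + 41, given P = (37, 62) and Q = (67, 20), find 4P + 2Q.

First 4P:
Repeated addition: build up to 4P.
2P: tangent at (37, 62): λ = (3·37² + 54)/(2·62) ≡ 43/53. 53⁻¹ ≡ 67 (mod 71) since 53·67 = 3551 ≡ 1, so λ ≡ 43·67 ≡ 41.
  x = λ² - 37 - 37 = 1681 - 74 ≡ 45; y = λ·(37 - 45) - 62 ≡ 36. → (45, 36)
3P: (45, 36) + (37, 62). λ = (62 - 36)/(37 - 45) ≡ 26/63 mod 71. 63⁻¹ ≡ 62 (mod 71) since 63·62 = 3906 ≡ 1, so λ ≡ 50.
  x = λ² - 45 - 37 = 2500 - 82 ≡ 4; y = λ·(45 - 4) - 36 ≡ 26. → (4, 26)
4P: (4, 26) + (37, 62). λ = (62 - 26)/(37 - 4) ≡ 36/33 mod 71. 33⁻¹ ≡ 28 (mod 71) since 33·28 = 924 ≡ 1, so λ ≡ 14.
  x = λ² - 4 - 37 = 196 - 41 ≡ 13; y = λ·(4 - 13) - 26 ≡ 61. → (13, 61)
4P = (13, 61).
Next 2Q:
Repeated addition: build up to 2Q.
2Q: tangent at (67, 20): λ = (3·67² + 54)/(2·20) ≡ 31/40. 40⁻¹ ≡ 16 (mod 71), so λ ≡ 31·16 ≡ 70.
  x = λ² - 67 - 67 = 4900 - 134 ≡ 9; y = λ·(67 - 9) - 20 ≡ 64. → (9, 64)
2Q = (9, 64).
Finally 4P + 2Q:
(13, 61) + (9, 64). λ = (64 - 61)/(9 - 13) ≡ 3/67 mod 71. 67⁻¹ ≡ 53 (mod 71) since 67·53 = 3551 ≡ 1, so λ ≡ 17.
  x = λ² - 13 - 9 = 289 - 22 ≡ 54; y = λ·(13 - 54) - 61 ≡ 23. → (54, 23)

(54, 23)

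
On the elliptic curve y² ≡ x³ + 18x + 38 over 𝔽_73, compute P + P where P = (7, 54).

(41, 36)

tangent at (7, 54): λ = (3·7² + 18)/(2·54) ≡ 19/35. 35⁻¹ ≡ 48 (mod 73) since 35·48 = 1680 ≡ 1, so λ ≡ 19·48 ≡ 36.
  x = λ² - 7 - 7 = 1296 - 14 ≡ 41; y = λ·(7 - 41) - 54 ≡ 36. → (41, 36)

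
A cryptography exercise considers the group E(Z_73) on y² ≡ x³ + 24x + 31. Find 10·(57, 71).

(17, 13)

Write Q = (57, 71).
Double-and-add on 10 = (1010)₂. Start with Q = (57, 71) for the leading 1-bit.
double: tangent at (57, 71): λ = (3·57² + 24)/(2·71) ≡ 62/69. 69⁻¹ ≡ 18 (mod 73), so λ ≡ 62·18 ≡ 21.
  x = λ² - 57 - 57 = 441 - 114 ≡ 35; y = λ·(57 - 35) - 71 ≡ 26. → (35, 26)
double: tangent at (35, 26): λ = (3·35² + 24)/(2·26) ≡ 49/52. 52⁻¹ ≡ 66 (mod 73), so λ ≡ 49·66 ≡ 22.
  x = λ² - 35 - 35 = 484 - 70 ≡ 49; y = λ·(35 - 49) - 26 ≡ 31. → (49, 31)
add Q: (49, 31) + (57, 71). λ = (71 - 31)/(57 - 49) ≡ 40/8 mod 73. 8⁻¹ ≡ 64 (mod 73) since 8·64 = 512 ≡ 1, so λ ≡ 5.
  x = λ² - 49 - 57 = 25 - 106 ≡ 65; y = λ·(49 - 65) - 31 ≡ 35. → (65, 35)
double: tangent at (65, 35): λ = (3·65² + 24)/(2·35) ≡ 70/70. 70⁻¹ ≡ 24 (mod 73) since 70·24 = 1680 ≡ 1, so λ ≡ 70·24 ≡ 1.
  x = λ² - 65 - 65 = 1 - 130 ≡ 17; y = λ·(65 - 17) - 35 ≡ 13. → (17, 13)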